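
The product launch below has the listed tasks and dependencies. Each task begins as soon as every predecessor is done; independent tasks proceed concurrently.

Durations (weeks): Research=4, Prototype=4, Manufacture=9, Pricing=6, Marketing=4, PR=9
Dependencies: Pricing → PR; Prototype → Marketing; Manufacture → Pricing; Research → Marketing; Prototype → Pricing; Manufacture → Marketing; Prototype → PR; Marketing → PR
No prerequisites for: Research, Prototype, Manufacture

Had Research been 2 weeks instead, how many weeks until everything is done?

24

Actual critical path: Manufacture→Pricing→PR = 9+6+9 = 24 ⇒ 24 weeks.
Research is off the critical path — its longest chain is 17 weeks, giving 7 of slack.
No other chain overtakes it, so the finish is 24 weeks.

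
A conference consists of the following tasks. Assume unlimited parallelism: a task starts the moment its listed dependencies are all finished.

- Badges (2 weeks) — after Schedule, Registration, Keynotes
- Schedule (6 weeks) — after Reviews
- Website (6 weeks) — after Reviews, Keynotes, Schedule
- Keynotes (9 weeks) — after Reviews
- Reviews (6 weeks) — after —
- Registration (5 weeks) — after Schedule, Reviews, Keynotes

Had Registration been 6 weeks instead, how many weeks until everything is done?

Baseline: Reviews→Keynotes→Registration→Badges = 6+9+5+2 = 22 → 22 weeks.
Registration is on the critical path; changing it to 6 makes that path 23 weeks.
The critical path is still Reviews→Keynotes→Registration→Badges; finish is now 23 weeks.

23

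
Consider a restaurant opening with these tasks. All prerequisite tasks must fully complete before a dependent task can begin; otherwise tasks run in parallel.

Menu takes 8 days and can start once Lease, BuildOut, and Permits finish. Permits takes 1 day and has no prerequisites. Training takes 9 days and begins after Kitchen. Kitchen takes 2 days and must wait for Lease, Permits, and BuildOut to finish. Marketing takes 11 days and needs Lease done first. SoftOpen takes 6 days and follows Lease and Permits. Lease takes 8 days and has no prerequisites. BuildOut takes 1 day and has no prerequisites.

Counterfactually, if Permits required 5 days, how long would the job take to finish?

19

Critical path before the change: Lease→Kitchen→Training = 8+2+9 = 19 giving 19 days.
The longest path through Permits is only 12 days, so Permits has float 7.
No other chain overtakes it, so the finish is 19 days.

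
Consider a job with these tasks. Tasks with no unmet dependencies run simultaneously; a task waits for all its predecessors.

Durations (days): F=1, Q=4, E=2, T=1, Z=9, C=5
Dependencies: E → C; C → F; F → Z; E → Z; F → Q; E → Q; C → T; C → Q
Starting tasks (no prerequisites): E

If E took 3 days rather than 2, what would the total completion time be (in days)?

The binding path is E→C→F→Z = 2+5+1+9 = 17; finish at 17 days.
E lies on that path, so at 3 days the path becomes 18 days.
That remains the longest chain; total 18 days.

18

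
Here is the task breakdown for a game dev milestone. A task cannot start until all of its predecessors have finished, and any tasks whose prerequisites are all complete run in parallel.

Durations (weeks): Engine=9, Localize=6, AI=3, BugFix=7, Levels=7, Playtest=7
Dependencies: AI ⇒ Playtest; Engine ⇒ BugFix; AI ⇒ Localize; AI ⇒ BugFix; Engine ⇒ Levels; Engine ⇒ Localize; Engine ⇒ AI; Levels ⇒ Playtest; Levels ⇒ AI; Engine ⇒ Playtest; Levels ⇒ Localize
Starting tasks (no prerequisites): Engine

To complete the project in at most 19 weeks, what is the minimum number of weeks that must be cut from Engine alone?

Current finish: 26 weeks; target: 19.
Engine is on every critical path, so each week cut from Engine cuts the finish by one (this holds down to a finish of 18).
Need 26 − 19 = 7 weeks off Engine → Engine becomes 2 weeks, finish becomes 19.

7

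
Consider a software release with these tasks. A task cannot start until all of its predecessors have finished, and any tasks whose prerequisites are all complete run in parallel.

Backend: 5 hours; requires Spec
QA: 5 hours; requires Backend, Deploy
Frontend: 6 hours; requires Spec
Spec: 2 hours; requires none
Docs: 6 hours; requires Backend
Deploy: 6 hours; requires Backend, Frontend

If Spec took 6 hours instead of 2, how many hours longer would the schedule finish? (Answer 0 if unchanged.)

As given, the longest chain is Spec→Frontend→Deploy→QA = 2+6+6+5 = 19, so the finish is 19 hours.
Since Spec is critical, the +4 change carries straight to that chain (now 23 hours).
No other chain overtakes it, so the finish is 23 hours.
Change in finish: 23 − 19 = +4 hours.

4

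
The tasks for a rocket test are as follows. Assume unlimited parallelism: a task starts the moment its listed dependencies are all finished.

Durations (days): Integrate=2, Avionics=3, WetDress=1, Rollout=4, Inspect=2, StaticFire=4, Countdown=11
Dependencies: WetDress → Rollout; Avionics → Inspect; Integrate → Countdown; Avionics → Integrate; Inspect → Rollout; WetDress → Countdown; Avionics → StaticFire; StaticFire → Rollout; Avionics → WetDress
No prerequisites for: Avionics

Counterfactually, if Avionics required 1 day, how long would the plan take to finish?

14

The binding path is Avionics→Integrate→Countdown = 3+2+11 = 16; finish at 16 days.
Since Avionics is critical, the -2 change carries straight to that chain (now 14 days).
The critical path is still Avionics→Integrate→Countdown; finish is now 14 days.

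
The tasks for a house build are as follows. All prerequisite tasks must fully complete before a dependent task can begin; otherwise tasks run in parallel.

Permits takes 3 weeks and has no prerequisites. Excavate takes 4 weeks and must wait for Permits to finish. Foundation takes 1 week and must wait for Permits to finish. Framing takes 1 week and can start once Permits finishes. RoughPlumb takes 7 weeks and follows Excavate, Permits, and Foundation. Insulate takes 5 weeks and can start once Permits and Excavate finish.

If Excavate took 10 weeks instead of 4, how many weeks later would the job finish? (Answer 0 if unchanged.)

6

Actual critical path: Permits→Excavate→RoughPlumb = 3+4+7 = 14 ⇒ 14 weeks.
Since Excavate is critical, the +6 change carries straight to that chain (now 20 weeks).
No other chain overtakes it, so the finish is 20 weeks.
Change in finish: 20 − 14 = +6 weeks.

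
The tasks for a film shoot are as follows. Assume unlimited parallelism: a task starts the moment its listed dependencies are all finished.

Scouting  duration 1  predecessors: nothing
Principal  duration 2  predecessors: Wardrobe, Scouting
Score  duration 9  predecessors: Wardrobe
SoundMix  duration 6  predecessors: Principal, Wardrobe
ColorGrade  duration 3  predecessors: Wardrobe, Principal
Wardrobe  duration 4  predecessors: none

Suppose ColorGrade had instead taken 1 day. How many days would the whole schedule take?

13

As given, the longest chain is Wardrobe→Score = 4+9 = 13, so the finish is 13 days.
The longest path through ColorGrade is only 9 days, so ColorGrade has float 4.
The critical path is still Wardrobe→Score; finish is now 13 days.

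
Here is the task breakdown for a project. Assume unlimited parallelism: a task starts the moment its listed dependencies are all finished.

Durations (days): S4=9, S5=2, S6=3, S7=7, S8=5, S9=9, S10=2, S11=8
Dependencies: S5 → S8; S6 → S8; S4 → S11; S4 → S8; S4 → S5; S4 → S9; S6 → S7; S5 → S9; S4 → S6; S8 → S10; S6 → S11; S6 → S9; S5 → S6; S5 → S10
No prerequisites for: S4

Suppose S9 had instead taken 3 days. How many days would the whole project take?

Actual critical path: S4→S5→S6→S9 = 9+2+3+9 = 23 ⇒ 23 days.
S9 is on the critical path; changing it to 3 makes that path 17 days.
The binding chain switches to S4→S5→S6→S11 = 9+2+3+8 = 22; finish 22 days.

22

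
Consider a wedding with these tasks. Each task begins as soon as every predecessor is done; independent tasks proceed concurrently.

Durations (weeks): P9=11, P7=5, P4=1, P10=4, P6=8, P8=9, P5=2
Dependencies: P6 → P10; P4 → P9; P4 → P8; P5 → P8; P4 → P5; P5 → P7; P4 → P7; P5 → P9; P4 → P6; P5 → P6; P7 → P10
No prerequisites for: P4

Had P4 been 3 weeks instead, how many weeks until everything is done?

Baseline: P4→P5→P6→P10 = 1+2+8+4 = 15 → 15 weeks.
Since P4 is critical, the +2 change carries straight to that chain (now 17 weeks).
The critical path is still P4→P5→P6→P10; finish is now 17 weeks.

17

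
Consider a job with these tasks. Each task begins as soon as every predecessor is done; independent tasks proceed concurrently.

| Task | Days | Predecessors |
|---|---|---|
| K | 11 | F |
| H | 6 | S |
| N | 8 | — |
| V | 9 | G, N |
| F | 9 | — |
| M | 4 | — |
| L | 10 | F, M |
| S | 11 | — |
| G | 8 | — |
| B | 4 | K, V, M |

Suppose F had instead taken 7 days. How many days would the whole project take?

Critical path before the change: F→K→B = 9+11+4 = 24 giving 24 days.
F is on the critical path; changing it to 7 makes that path 22 days.
No other chain overtakes it, so the finish is 22 days.

22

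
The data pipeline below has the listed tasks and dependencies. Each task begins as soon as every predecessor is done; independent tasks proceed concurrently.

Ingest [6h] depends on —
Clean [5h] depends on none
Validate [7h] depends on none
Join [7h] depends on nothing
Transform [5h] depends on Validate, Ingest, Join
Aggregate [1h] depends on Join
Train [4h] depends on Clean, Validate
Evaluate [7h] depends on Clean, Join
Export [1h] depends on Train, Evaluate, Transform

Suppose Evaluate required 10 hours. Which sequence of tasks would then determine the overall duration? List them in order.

Actual critical path: Join→Evaluate→Export = 7+7+1 = 15 ⇒ 15 hours.
Evaluate is on the critical path; changing it to 10 makes that path 18 hours.
The critical path is still Join→Evaluate→Export; finish is now 18 hours.

Join, Evaluate, Export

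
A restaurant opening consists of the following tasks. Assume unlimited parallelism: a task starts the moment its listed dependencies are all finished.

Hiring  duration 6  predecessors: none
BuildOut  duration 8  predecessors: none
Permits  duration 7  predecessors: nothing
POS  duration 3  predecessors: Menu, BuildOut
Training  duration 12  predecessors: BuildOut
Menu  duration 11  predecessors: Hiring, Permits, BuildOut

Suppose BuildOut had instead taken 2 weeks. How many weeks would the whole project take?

Critical path before the change: BuildOut→Menu→POS = 8+11+3 = 22 giving 22 weeks.
Since BuildOut is critical, the -6 change carries straight to that chain (now 16 weeks).
The binding chain switches to Permits→Menu→POS = 7+11+3 = 21; finish 21 weeks.

21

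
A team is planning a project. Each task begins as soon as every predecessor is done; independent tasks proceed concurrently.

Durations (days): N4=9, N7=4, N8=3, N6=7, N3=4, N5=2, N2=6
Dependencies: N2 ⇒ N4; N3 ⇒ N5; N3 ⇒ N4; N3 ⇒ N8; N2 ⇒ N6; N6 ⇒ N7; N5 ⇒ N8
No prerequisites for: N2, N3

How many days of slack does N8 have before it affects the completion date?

8

Critical path: N2→N6→N7 = 6+7+4 = 17, so the finish is 17 days.
Longest path through N8: 9 days (earliest finish 9, latest finish 17).
So N8 can slip 17 − 9 = 8 days.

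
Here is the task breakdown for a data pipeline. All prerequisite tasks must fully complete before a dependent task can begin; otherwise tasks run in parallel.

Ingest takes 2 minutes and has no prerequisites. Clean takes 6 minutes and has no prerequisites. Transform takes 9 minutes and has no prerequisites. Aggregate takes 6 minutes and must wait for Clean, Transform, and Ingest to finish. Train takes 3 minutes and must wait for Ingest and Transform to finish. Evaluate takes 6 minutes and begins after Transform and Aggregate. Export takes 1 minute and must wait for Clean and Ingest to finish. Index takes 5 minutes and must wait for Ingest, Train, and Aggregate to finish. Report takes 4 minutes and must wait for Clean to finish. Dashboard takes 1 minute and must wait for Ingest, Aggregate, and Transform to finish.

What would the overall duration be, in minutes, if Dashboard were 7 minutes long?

As given, the longest chain is Transform→Aggregate→Evaluate = 9+6+6 = 21, so the finish is 21 minutes.
The longest path through Dashboard is only 16 minutes, so Dashboard has float 5.
New critical path: Transform→Aggregate→Dashboard = 9+6+7 = 22 ⇒ 22 minutes.

22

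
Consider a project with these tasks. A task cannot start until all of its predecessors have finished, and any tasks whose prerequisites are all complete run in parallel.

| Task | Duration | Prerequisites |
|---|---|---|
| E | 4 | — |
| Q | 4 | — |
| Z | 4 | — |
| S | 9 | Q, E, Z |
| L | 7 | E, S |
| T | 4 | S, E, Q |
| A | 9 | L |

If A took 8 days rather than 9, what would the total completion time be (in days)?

Actual critical path: E→S→L→A = 4+9+7+9 = 29 ⇒ 29 days.
A is on the critical path; changing it to 8 makes that path 28 days.
No other chain overtakes it, so the finish is 28 days.

28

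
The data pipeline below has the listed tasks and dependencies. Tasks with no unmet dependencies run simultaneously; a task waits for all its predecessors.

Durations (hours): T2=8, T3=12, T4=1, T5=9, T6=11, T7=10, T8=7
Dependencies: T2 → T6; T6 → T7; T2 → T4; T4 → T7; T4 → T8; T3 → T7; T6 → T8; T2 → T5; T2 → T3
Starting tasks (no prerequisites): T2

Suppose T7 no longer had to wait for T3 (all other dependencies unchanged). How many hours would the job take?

Before: longest chain T2→T3→T7 = 8+12+10 = 30, finish 30.
Without T3→T7, T7's earliest start moves from 20 to 19.
The longest chain is now T2→T6→T7 = 8+11+10 = 29, so the job takes 29 hours.

29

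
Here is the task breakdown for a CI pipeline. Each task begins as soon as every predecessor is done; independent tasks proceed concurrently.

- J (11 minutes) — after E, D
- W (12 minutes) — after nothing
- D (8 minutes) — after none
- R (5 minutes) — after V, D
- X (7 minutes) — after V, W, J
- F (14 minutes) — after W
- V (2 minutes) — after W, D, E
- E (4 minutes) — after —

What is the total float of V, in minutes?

5

Critical path: D→J→X = 8+11+7 = 26, so the finish is 26 minutes.
The longest chain containing V totals 21 minutes.
So V can slip 19 − 14 = 5 minutes.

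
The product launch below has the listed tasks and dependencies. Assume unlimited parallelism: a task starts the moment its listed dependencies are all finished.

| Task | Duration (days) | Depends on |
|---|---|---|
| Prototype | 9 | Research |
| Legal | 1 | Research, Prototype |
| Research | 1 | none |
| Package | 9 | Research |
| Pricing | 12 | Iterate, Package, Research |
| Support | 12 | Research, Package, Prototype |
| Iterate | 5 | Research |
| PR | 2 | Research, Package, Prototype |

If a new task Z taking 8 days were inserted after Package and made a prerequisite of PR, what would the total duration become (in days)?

Originally the project takes 22 days.
With Z inserted, PR now waits for max(Research, Package, Prototype, Z).
New critical path: Research→Prototype→Support = 1+9+12 = 22 ⇒ 22 days.

22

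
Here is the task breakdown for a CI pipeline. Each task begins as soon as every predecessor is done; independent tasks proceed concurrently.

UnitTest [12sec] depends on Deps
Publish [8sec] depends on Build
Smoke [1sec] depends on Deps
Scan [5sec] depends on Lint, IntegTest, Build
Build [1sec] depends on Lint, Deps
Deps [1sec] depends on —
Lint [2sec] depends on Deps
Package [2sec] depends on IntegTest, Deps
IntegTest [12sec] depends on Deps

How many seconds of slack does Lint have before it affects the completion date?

6

Deps→IntegTest→Scan = 1+12+5 = 18 sets the makespan at 18 seconds.
The longest chain containing Lint totals 12 seconds.
Slack of Lint = 7 − 1 = 6 seconds.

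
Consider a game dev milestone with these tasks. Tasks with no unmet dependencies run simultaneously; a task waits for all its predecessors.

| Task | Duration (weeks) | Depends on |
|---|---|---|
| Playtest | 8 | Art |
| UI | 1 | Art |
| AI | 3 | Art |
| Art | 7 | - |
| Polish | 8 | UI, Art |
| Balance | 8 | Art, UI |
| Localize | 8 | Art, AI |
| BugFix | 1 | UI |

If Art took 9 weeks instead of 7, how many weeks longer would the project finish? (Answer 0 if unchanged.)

Critical path before the change: Art→AI→Localize = 7+3+8 = 18 giving 18 weeks.
Art is on the critical path; changing it to 9 makes that path 20 weeks.
No other chain overtakes it, so the finish is 20 weeks.
Change in finish: 20 − 18 = +2 weeks.

2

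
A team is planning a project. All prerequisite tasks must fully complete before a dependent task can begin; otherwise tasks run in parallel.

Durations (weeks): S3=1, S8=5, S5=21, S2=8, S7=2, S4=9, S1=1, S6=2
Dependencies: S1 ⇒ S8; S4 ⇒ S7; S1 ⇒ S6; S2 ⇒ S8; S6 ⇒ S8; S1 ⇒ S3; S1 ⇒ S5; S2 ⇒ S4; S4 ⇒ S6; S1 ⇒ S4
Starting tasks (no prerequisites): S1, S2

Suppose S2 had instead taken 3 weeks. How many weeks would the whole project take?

Critical path before the change: S2→S4→S6→S8 = 8+9+2+5 = 24 giving 24 weeks.
S2 lies on that path, so at 3 weeks the path becomes 19 weeks.
Now S1→S5 = 1+21 = 22 is longest, so the finish becomes 22 weeks.

22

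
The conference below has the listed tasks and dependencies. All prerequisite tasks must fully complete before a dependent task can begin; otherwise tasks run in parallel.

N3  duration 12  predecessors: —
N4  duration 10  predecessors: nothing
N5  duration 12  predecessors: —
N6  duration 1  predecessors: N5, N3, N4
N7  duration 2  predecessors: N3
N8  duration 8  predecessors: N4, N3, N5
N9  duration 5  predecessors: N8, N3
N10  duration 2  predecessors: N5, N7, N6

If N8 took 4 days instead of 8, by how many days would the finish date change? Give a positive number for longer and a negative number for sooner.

-4

Critical path before the change: N3→N8→N9 = 12+8+5 = 25 giving 25 days.
N8 lies on that path, so at 4 days the path becomes 21 days.
No other chain overtakes it, so the finish is 21 days.
Change in finish: 21 − 25 = -4 days.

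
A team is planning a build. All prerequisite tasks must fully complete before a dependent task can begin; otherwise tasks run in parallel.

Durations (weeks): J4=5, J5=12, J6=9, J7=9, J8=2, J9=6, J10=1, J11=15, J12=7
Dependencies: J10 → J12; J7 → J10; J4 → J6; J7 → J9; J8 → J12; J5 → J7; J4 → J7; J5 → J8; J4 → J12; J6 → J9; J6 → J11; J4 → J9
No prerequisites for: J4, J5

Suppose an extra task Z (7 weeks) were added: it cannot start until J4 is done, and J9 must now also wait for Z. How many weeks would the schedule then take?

Originally the schedule takes 29 weeks.
With Z inserted, J9 now waits for max(J6, J7, J4, Z).
New critical path: J4→J6→J11 = 5+9+15 = 29 ⇒ 29 weeks.

29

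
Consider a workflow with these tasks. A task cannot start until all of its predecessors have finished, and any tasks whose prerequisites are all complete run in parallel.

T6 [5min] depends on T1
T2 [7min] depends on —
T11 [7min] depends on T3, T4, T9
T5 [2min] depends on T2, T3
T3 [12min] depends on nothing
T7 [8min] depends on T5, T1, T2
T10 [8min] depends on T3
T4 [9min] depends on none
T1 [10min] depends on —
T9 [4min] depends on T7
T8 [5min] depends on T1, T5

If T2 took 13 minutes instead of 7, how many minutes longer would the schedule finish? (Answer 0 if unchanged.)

As given, the longest chain is T3→T5→T7→T9→T11 = 12+2+8+4+7 = 33, so the finish is 33 minutes.
T2 has 5 minutes of float (longest path through it is 28).
Now T2→T5→T7→T9→T11 = 13+2+8+4+7 = 34 is longest, so the finish becomes 34 minutes.
Change in finish: 34 − 33 = +1 minutes.

1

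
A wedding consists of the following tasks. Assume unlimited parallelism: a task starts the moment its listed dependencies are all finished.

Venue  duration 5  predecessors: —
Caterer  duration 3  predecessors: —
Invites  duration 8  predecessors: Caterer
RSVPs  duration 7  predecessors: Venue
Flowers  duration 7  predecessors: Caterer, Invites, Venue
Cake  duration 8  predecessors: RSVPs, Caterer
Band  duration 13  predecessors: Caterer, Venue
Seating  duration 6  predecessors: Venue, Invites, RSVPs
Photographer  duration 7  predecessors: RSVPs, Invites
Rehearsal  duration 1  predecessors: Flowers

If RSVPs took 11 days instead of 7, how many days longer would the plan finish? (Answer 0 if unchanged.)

As given, the longest chain is Venue→RSVPs→Cake = 5+7+8 = 20, so the finish is 20 days.
RSVPs lies on that path, so at 11 days the path becomes 24 days.
No other chain overtakes it, so the finish is 24 days.
Change in finish: 24 − 20 = +4 days.

4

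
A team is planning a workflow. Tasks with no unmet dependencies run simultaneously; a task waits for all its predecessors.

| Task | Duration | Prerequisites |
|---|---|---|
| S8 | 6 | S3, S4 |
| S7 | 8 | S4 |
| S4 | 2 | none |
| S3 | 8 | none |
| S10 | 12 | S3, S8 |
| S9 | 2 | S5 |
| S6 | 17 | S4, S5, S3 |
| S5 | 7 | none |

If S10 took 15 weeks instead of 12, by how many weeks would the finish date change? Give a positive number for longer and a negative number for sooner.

3

Baseline: S3→S8→S10 = 8+6+12 = 26 → 26 weeks.
Since S10 is critical, the +3 change carries straight to that chain (now 29 weeks).
The critical path is still S3→S8→S10; finish is now 29 weeks.
Change in finish: 29 − 26 = +3 weeks.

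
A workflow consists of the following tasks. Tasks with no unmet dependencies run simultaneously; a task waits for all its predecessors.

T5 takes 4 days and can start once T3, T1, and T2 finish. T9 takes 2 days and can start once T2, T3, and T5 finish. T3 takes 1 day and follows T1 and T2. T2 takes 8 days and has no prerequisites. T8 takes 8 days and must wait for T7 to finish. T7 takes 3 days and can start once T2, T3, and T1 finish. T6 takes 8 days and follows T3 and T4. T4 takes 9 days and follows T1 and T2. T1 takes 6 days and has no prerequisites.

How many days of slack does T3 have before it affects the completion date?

5

The longest chain is T2→T4→T6 = 8+9+8 = 25; overall finish 25 days.
T3 finishes as early as 9 and must finish by 14.
Slack of T3 = 13 − 8 = 5 days.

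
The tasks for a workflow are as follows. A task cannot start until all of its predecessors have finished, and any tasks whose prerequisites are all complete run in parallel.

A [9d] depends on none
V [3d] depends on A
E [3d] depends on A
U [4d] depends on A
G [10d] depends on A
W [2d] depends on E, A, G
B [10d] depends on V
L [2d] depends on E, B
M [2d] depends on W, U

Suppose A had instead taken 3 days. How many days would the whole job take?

The binding path is A→V→B→L = 9+3+10+2 = 24; finish at 24 days.
A is on the critical path; changing it to 3 makes that path 18 days.
The critical path is still A→V→B→L; finish is now 18 days.

18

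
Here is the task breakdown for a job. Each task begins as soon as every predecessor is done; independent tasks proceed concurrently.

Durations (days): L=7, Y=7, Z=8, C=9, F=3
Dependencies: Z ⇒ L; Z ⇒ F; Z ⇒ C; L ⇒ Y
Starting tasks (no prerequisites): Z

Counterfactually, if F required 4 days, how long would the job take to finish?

Critical path before the change: Z→L→Y = 8+7+7 = 22 giving 22 days.
F has 11 days of float (longest path through it is 11).
That remains the longest chain; total 22 days.

22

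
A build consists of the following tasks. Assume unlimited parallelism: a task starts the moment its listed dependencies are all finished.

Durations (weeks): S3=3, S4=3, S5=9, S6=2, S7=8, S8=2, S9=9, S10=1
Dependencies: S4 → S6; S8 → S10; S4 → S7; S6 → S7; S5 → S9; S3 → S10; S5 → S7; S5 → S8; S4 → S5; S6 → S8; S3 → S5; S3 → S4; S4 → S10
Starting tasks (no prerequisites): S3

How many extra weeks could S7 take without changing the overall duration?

Critical path: S3→S4→S5→S9 = 3+3+9+9 = 24, so the finish is 24 weeks.
Longest path through S7: 23 weeks (earliest finish 23, latest finish 24).
Slack of S7 = 16 − 15 = 1 week.

1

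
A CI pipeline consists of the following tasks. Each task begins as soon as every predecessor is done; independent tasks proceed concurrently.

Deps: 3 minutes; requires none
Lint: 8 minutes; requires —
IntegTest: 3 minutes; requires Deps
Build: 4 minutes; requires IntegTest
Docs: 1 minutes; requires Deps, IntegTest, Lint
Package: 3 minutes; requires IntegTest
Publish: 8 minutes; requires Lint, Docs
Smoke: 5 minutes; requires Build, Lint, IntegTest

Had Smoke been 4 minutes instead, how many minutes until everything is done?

Critical path before the change: Lint→Docs→Publish = 8+1+8 = 17 giving 17 minutes.
Smoke is off the critical path — its longest chain is 15 minutes, giving 2 of slack.
The critical path is still Lint→Docs→Publish; finish is now 17 minutes.

17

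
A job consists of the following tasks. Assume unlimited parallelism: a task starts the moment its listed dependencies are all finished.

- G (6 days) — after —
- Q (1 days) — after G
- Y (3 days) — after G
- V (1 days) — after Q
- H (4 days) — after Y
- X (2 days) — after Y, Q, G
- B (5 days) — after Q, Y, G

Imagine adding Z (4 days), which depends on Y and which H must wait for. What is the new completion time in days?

Originally the job takes 14 days.
With Z inserted, H now waits for max(Y, Z).
New critical path: G→Y→Z→H = 6+3+4+4 = 17 ⇒ 17 days.

17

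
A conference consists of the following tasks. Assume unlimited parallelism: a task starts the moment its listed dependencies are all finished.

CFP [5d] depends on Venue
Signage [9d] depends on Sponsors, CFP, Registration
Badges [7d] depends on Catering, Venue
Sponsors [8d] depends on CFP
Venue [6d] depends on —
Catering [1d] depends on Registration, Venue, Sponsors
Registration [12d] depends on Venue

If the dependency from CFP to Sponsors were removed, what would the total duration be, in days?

27

Original critical path: Venue→CFP→Sponsors→Signage = 6+5+8+9 = 28 ⇒ 28 days.
Without CFP→Sponsors, Sponsors's earliest start moves from 11 to 0.
The longest chain is now Venue→Registration→Signage = 6+12+9 = 27, so the job takes 27 days.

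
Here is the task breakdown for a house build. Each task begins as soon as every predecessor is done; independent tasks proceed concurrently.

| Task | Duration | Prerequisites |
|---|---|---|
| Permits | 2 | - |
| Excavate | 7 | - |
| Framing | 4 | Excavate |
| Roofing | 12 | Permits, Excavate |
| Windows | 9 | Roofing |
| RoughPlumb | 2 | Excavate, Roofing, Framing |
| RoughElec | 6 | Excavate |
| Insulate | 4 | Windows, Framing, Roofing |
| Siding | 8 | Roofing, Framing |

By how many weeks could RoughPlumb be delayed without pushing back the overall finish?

11

The longest chain is Excavate→Roofing→Windows→Insulate = 7+12+9+4 = 32; overall finish 32 weeks.
The longest chain containing RoughPlumb totals 21 weeks.
Slack of RoughPlumb = 30 − 19 = 11 weeks.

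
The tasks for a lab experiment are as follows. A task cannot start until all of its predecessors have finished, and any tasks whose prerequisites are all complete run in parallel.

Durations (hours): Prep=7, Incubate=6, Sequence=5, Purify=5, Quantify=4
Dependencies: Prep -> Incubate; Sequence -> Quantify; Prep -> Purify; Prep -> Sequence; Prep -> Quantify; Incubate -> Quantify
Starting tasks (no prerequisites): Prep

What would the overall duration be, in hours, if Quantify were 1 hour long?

14

The binding path is Prep→Incubate→Quantify = 7+6+4 = 17; finish at 17 hours.
Since Quantify is critical, the -3 change carries straight to that chain (now 14 hours).
The critical path is still Prep→Incubate→Quantify; finish is now 14 hours.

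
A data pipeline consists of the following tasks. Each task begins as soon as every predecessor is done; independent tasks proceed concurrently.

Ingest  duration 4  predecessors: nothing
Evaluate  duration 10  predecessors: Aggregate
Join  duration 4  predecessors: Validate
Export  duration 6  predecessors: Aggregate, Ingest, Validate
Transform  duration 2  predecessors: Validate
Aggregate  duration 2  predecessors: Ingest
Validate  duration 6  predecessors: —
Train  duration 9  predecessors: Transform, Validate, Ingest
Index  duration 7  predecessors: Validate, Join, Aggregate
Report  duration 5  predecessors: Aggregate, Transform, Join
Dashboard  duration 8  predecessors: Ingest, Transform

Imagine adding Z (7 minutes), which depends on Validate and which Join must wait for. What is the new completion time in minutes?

Originally the job takes 17 minutes.
With Z inserted, Join now waits for max(Validate, Z).
New critical path: Validate→Z→Join→Index = 6+7+4+7 = 24 ⇒ 24 minutes.

24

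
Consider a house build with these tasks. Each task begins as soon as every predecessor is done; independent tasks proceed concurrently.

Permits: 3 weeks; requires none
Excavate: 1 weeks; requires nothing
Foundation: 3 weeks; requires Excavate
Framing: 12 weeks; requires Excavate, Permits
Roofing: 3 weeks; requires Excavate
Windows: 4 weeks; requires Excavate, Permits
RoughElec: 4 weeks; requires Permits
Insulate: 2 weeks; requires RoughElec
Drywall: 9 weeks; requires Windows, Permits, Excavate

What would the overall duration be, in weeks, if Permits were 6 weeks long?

The binding path is Permits→Windows→Drywall = 3+4+9 = 16; finish at 16 weeks.
Permits is on the critical path; changing it to 6 makes that path 19 weeks.
That remains the longest chain; total 19 weeks.

19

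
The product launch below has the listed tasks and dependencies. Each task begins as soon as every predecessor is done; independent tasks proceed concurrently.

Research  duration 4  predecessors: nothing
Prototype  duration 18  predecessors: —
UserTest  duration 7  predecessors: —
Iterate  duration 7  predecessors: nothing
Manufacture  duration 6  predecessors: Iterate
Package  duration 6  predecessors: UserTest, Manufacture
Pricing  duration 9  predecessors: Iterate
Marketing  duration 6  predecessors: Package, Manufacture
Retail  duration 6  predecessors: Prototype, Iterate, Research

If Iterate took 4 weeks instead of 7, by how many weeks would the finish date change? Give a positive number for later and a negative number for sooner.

-1

Actual critical path: Iterate→Manufacture→Package→Marketing = 7+6+6+6 = 25 ⇒ 25 weeks.
Iterate is on the critical path; changing it to 4 makes that path 22 weeks.
New critical path: Prototype→Retail = 18+6 = 24 ⇒ 24 weeks.
Change in finish: 24 − 25 = -1 weeks.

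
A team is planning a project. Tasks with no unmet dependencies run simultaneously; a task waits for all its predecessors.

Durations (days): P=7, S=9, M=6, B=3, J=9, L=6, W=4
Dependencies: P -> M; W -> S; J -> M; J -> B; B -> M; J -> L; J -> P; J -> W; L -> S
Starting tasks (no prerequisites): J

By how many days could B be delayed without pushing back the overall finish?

J→L→S = 9+6+9 = 24 sets the makespan at 24 days.
Longest path through B: 18 days (earliest finish 12, latest finish 18).
Float = 24 − 18 = 6.

6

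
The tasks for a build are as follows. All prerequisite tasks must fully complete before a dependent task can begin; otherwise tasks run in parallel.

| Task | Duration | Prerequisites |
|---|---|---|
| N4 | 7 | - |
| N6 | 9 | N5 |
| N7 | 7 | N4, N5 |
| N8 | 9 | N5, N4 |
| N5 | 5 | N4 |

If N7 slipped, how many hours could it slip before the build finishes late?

2

N4→N5→N6 = 7+5+9 = 21 sets the makespan at 21 hours.
Longest path through N7: 19 hours (earliest finish 19, latest finish 21).
Slack of N7 = 14 − 12 = 2 hours.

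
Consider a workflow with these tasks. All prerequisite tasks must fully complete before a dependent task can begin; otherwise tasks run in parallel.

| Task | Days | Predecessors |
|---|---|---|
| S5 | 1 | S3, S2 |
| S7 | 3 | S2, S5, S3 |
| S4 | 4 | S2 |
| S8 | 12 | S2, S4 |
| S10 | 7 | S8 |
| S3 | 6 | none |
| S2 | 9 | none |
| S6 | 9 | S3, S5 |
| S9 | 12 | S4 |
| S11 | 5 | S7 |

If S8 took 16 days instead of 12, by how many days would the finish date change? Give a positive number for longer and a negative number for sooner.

4

As given, the longest chain is S2→S4→S8→S10 = 9+4+12+7 = 32, so the finish is 32 days.
Since S8 is critical, the +4 change carries straight to that chain (now 36 days).
The critical path is still S2→S4→S8→S10; finish is now 36 days.
Change in finish: 36 − 32 = +4 days.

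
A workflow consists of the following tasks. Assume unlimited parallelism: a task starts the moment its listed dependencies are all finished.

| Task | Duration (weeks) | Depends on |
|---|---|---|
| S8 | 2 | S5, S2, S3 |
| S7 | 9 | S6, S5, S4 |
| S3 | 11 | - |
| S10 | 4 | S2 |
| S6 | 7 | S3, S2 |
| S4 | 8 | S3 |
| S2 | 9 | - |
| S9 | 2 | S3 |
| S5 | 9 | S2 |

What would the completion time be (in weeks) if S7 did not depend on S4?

27

With the dependency in place, S3→S4→S7 = 11+8+9 = 28 sets the finish at 28 weeks.
Without S4→S7, S7's earliest start moves from 19 to 18.
The longest chain is now S2→S5→S7 = 9+9+9 = 27, so the schedule takes 27 weeks.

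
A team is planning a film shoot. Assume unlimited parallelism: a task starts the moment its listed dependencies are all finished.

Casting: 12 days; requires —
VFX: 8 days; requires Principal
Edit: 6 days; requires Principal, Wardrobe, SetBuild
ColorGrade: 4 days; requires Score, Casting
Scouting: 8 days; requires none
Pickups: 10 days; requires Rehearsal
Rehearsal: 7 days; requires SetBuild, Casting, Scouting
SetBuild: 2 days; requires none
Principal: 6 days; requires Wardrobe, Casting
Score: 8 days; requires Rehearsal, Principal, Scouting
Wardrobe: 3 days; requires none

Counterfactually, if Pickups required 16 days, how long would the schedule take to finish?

As given, the longest chain is Casting→Rehearsal→Score→ColorGrade = 12+7+8+4 = 31, so the finish is 31 days.
Pickups has 2 days of float (longest path through it is 29).
Now Casting→Rehearsal→Pickups = 12+7+16 = 35 is longest, so the finish becomes 35 days.

35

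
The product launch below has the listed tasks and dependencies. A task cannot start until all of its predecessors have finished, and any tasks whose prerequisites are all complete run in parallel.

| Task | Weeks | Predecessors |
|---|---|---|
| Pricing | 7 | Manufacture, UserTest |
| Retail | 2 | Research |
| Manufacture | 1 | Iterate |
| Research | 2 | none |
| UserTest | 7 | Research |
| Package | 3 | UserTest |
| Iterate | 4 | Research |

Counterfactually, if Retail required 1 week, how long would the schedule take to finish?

Baseline: Research→UserTest→Pricing = 2+7+7 = 16 → 16 weeks.
Retail is off the critical path — its longest chain is 4 weeks, giving 12 of slack.
That remains the longest chain; total 16 weeks.

16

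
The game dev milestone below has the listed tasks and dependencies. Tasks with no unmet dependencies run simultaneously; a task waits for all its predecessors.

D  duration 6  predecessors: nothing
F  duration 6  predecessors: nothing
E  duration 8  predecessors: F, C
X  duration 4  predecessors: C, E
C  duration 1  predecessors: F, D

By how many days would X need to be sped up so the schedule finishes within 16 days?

Current finish: 19 days; target: 16.
X is on every critical path, so each day cut from X cuts the finish by one (this holds down to a finish of 16).
Need 19 − 16 = 3 days off X → X becomes 1 day, finish becomes 16.

3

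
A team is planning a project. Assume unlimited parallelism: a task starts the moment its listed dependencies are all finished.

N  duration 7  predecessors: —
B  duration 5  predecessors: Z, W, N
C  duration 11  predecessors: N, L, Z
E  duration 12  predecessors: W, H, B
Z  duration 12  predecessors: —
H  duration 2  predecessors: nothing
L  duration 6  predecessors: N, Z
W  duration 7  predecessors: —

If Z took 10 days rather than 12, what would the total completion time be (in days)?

Critical path before the change: Z→B→E = 12+5+12 = 29 giving 29 days.
Z lies on that path, so at 10 days the path becomes 27 days.
That remains the longest chain; total 27 days.

27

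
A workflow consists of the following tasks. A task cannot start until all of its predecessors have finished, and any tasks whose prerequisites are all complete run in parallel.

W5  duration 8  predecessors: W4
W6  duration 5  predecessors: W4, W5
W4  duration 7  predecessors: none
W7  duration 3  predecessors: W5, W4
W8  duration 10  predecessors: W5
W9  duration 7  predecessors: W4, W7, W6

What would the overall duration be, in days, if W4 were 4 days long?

As given, the longest chain is W4→W5→W6→W9 = 7+8+5+7 = 27, so the finish is 27 days.
W4 is on the critical path; changing it to 4 makes that path 24 days.
No other chain overtakes it, so the finish is 24 days.

24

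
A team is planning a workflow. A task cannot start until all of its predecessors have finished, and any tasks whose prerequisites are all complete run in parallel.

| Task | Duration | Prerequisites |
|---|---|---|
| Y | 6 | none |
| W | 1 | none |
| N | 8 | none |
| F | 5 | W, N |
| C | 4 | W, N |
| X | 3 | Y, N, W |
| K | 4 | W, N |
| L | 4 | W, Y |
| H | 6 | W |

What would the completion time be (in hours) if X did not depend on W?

Before: longest chain N→F = 8+5 = 13, finish 13.
Dropping W→X doesn't change X's earliest start (8); another predecessor still binds.
After: N→F = 8+5 = 13 → 13 hours.

13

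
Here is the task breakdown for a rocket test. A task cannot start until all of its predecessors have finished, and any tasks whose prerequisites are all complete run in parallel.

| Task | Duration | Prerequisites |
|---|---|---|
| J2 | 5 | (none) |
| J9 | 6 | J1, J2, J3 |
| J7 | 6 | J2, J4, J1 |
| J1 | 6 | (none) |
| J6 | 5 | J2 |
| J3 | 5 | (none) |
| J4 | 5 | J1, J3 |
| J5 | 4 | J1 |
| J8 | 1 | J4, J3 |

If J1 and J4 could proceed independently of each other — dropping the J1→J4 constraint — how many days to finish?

Before: longest chain J1→J4→J7 = 6+5+6 = 17, finish 17.
Without J1→J4, J4's earliest start moves from 6 to 5.
New critical path: J3→J4→J7 = 5+5+6 = 16 ⇒ 16 days.

16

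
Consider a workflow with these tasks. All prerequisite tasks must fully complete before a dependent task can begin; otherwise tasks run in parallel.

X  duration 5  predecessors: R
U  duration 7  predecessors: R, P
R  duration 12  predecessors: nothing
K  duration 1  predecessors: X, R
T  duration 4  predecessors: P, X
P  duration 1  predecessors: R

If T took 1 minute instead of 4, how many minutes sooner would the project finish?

Actual critical path: R→X→T = 12+5+4 = 21 ⇒ 21 minutes.
Since T is critical, the -3 change carries straight to that chain (now 18 minutes).
Now R→P→U = 12+1+7 = 20 is longest, so the finish becomes 20 minutes.
Change in finish: 20 − 21 = -1 minutes.

1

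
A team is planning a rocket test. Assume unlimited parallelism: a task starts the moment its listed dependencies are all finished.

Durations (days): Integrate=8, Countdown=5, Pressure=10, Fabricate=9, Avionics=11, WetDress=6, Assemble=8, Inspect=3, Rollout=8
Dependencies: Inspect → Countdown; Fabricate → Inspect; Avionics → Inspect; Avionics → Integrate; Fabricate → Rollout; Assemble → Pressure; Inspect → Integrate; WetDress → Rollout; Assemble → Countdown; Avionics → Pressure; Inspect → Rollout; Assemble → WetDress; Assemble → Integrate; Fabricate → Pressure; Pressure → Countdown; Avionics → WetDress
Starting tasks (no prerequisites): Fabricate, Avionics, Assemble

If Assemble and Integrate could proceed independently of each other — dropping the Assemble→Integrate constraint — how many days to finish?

26

Original critical path: Avionics→Pressure→Countdown = 11+10+5 = 26 ⇒ 26 days.
Dropping Assemble→Integrate doesn't change Integrate's earliest start (14); another predecessor still binds.
The longest chain is now Avionics→Pressure→Countdown = 11+10+5 = 26, so the plan takes 26 days.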